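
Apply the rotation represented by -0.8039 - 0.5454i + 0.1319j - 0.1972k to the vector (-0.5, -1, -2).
(0.011, 1.444, -1.779)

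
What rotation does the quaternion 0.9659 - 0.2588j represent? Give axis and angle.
axis = (0, -1, 0), θ = π/6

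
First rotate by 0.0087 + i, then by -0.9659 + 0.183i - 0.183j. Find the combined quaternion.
-0.1914 - 0.9643i - 0.0016j + 0.183k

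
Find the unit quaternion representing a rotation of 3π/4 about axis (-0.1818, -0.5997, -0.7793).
0.3827 - 0.168i - 0.5541j - 0.72k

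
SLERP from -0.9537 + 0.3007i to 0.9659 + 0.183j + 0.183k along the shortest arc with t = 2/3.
-0.9792 + 0.1026i - 0.1238j - 0.1238k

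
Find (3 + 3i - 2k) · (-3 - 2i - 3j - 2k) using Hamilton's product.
-7 - 21i + j - 9k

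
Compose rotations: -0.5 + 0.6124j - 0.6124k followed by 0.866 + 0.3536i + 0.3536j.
-0.6495 - 0.3933i + 0.5701j - 0.3138k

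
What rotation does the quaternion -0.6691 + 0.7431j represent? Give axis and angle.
axis = (0, 1, 0), θ = 264°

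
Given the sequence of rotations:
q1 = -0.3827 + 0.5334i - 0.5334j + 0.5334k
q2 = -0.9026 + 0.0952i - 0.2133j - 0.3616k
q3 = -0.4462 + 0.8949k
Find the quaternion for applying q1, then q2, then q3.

q2 · q1 = 0.3737 - 0.8245i + 0.3194j - 0.2801k
q3 · q2 · q1 = 0.0839 + 0.0821i - 0.8804j + 0.4594k
0.0839 + 0.0821i - 0.8804j + 0.4594k


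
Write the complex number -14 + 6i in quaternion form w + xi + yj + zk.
-14 + 6i + 0j + 0k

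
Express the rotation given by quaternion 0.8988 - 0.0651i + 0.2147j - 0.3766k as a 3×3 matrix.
[[0.6242, 0.649, 0.435], [-0.7049, 0.7079, -0.0447], [-0.3369, -0.2787, 0.8993]]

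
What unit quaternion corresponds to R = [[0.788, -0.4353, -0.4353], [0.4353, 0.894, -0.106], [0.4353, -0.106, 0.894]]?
0.9455 - 0.2302j + 0.2302k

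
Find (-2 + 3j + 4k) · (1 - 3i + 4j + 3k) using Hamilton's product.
-26 - i - 17j + 7k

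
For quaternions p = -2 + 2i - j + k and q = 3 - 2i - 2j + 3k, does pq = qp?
No: pq = -7 + 9i - 7j - 9k ≠ -7 + 11i + 9j + 3k = qp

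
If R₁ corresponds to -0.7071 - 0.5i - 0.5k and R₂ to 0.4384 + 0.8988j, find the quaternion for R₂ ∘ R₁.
-0.31 - 0.6686i - 0.6355j + 0.2302k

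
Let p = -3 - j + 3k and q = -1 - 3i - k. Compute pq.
6 + 10i - 8j - 3k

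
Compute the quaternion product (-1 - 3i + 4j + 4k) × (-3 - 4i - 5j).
11 + 33i - 23j + 19k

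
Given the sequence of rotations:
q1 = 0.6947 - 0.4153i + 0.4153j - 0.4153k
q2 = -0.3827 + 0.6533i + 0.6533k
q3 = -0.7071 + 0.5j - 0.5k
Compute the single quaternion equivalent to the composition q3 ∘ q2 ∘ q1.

q2 · q1 = 0.2768 + 0.3415i - 0.1589j + 0.8841k
q3 · q2 · q1 = 0.3258 + 0.1211i + 0.08j - 0.9343k
0.3258 + 0.1211i + 0.08j - 0.9343k


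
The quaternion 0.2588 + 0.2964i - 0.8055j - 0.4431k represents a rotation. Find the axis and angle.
axis = (0.3069, -0.8339, -0.4587), θ = 5π/6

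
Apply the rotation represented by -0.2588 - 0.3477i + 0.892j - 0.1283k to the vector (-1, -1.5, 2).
(0.909, -1.352, -2.144)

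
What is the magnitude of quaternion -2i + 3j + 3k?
√22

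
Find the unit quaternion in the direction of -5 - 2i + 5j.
-0.6804 - 0.2722i + 0.6804j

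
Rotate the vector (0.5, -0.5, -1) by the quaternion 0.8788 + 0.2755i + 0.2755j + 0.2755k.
(-0.122, 0.302, -1.181)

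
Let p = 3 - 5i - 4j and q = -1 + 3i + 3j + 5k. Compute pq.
24 - 6i + 38j + 12k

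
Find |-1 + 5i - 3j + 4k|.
√51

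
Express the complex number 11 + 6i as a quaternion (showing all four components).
11 + 6i + 0j + 0k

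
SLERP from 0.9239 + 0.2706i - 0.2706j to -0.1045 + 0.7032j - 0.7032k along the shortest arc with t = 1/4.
0.8243 + 0.2314i - 0.4623j + 0.2309k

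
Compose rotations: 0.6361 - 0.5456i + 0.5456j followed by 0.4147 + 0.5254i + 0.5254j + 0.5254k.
0.2638 - 0.1787i + 0.2738j + 0.9075k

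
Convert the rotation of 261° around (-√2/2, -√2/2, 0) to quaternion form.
-0.6494 - 0.5377i - 0.5377j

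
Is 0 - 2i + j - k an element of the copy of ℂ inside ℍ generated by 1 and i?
No. The quaternion -2i + j - k has j-coefficient y = 1 and k-coefficient z = -1, not both zero, so it does not lie in the complex subalgebra spanned by 1 and i.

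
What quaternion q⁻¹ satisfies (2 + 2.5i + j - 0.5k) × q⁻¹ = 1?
0.1739 - 0.2174i - 0.087j + 0.0435k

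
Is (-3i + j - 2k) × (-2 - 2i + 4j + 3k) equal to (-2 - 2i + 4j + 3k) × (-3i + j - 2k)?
No: pq = -4 + 17i + 11j - 6k ≠ -4 - 5i - 15j + 14k = qp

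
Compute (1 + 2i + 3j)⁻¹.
0.0714 - 0.1429i - 0.2143j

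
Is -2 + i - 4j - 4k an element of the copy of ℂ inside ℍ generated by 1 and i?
No. The quaternion -2 + i - 4j - 4k has j-coefficient y = -4 and k-coefficient z = -4, not both zero, so it does not lie in the complex subalgebra spanned by 1 and i.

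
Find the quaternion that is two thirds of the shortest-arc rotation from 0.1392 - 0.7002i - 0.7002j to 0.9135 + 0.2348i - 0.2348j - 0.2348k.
0.8206 - 0.1325i - 0.5209j - 0.1942k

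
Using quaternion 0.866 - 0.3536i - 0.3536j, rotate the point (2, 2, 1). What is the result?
(1.388, 2.612, 0.5)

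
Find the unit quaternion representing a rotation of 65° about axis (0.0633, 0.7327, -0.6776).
0.8434 + 0.034i + 0.3937j - 0.3641k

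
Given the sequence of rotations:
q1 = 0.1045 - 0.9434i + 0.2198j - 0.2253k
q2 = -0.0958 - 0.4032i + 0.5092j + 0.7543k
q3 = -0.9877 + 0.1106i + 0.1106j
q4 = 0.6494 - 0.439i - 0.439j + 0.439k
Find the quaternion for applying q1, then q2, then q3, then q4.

q2 · q1 = -0.3324 - 0.2323i - 0.7703j + 0.4922k
q3 · q2 · q1 = 0.4392 + 0.2471i + 0.6696j - 0.5456k
q4 · q3 · q2 · q1 = 0.9272 - 0.0868i + 0.111j - 0.347k
0.9272 - 0.0868i + 0.111j - 0.347k


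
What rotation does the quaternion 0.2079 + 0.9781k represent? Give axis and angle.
axis = (0, 0, 1), θ = 156°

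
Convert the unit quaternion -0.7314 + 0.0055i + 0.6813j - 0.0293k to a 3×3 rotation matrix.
[[0.0699, -0.0354, -0.9969], [0.0504, 0.9982, -0.0319], [0.9963, -0.048, 0.0716]]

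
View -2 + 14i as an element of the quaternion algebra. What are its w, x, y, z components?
-2 + 14i + 0j + 0k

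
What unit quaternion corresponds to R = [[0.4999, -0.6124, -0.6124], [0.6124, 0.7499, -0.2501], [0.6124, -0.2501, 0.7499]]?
0.866 - 0.3536j + 0.3536k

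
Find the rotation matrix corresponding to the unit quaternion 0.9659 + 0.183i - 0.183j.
[[0.933, -0.067, -0.3535], [-0.067, 0.933, -0.3535], [0.3535, 0.3535, 0.866]]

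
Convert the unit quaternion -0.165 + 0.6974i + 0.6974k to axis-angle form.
axis = (√2/2, 0, √2/2), θ = 199°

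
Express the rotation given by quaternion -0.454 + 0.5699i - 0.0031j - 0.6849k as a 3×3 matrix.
[[0.0618, -0.6254, -0.7778], [0.6184, -0.5877, 0.5217], [-0.7835, -0.5132, 0.3504]]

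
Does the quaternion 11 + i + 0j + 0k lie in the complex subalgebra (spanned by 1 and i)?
Yes. The quaternion 11 + i has j- and k-coefficients y = z = 0, so it lies in the complex subalgebra spanned by 1 and i.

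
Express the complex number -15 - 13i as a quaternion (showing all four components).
-15 - 13i + 0j + 0k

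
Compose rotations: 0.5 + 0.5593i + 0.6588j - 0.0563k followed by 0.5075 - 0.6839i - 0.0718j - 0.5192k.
0.6543 + 0.288i - 0.0305j - 0.6986k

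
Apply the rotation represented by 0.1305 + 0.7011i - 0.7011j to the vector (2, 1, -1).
(-0.766, -1.766, 1.515)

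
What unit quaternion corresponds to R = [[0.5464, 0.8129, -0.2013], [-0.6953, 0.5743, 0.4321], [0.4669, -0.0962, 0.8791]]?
0.866 - 0.1525i - 0.1929j - 0.4354k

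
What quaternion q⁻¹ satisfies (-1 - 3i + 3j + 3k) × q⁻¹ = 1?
-0.0357 + 0.1071i - 0.1071j - 0.1071k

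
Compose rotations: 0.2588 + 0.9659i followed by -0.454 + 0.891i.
-0.9781 - 0.2079i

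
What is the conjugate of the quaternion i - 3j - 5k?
-i + 3j + 5k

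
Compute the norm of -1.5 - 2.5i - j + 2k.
3.674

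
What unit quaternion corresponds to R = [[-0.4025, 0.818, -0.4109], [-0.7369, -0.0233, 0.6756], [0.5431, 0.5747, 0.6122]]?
0.5446 - 0.0463i - 0.4379j - 0.7138k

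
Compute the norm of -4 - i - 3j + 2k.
√30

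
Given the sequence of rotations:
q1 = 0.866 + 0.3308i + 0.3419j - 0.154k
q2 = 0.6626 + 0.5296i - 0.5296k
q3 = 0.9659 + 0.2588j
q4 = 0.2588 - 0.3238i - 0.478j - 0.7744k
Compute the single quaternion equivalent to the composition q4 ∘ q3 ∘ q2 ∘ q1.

q2 · q1 = 0.3171 + 0.8589i + 0.1329j - 0.3796k
q3 · q2 · q1 = 0.2719 + 0.7314i + 0.2104j - 0.5889k
q4 · q3 · q2 · q1 = -0.0483 + 0.5457i - 0.8326j - 0.0815k
-0.0483 + 0.5457i - 0.8326j - 0.0815k


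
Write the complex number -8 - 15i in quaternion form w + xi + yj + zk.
-8 - 15i + 0j + 0k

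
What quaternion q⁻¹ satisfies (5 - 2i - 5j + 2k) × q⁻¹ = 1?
0.0862 + 0.0345i + 0.0862j - 0.0345k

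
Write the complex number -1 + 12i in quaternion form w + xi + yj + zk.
-1 + 12i + 0j + 0k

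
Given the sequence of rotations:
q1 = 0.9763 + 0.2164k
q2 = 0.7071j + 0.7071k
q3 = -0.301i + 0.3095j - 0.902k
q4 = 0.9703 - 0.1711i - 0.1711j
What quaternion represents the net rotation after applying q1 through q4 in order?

q2 · q1 = -0.153 + 0.153i + 0.6903j + 0.6903k
q3 · q2 · q1 = 0.4551 + 0.8824i + 0.0224j - 0.1171k
q4 · q3 · q2 · q1 = 0.5964 + 0.7984i - 0.0762j + 0.0335k
0.5964 + 0.7984i - 0.0762j + 0.0335k


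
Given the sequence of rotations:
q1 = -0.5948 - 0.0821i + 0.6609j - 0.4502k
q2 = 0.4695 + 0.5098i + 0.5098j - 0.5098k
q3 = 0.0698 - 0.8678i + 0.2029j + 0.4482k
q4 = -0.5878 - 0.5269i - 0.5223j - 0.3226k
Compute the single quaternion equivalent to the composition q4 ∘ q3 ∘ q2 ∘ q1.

q2 · q1 = -0.8038 - 0.2344i + 0.2784j + 0.4706k
q3 · q2 · q1 = -0.5269 + 0.6519i + 0.1597j - 0.5215k
q4 · q3 · q2 · q1 = 0.5684 + 0.2183i - 0.3038j + 0.7329k
0.5684 + 0.2183i - 0.3038j + 0.7329k


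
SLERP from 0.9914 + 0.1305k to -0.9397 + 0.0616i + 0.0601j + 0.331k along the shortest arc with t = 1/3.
0.9992 - 0.0212i - 0.0207j - 0.0253k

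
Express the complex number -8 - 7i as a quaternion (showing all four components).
-8 - 7i + 0j + 0k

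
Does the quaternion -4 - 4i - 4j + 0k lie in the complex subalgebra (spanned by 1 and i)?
No. The quaternion -4 - 4i - 4j has j-coefficient y = -4 and k-coefficient z = 0, not both zero, so it does not lie in the complex subalgebra spanned by 1 and i.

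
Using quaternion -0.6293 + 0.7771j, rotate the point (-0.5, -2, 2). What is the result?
(-1.852, -2, -0.905)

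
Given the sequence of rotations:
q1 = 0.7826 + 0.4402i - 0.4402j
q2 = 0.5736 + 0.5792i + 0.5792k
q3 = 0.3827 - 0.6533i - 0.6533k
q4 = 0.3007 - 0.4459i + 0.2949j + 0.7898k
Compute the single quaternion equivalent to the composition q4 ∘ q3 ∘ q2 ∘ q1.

q2 · q1 = 0.1939 + 0.9607i + 0.0025j + 0.1983k
q3 · q2 · q1 = 0.8314 + 0.2426i - 0.4971j - 0.0524k
q4 · q3 · q2 · q1 = 0.5462 + 0.0794i + 0.2639j + 0.791k
0.5462 + 0.0794i + 0.2639j + 0.791k


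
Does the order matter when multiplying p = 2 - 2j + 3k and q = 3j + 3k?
Yes: pq = -3 - 15i + 6j + 6k ≠ -3 + 15i + 6j + 6k = qp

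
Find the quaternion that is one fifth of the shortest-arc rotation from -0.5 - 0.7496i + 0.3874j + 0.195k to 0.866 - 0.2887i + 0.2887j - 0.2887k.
-0.7016 - 0.6047i + 0.2732j + 0.2598k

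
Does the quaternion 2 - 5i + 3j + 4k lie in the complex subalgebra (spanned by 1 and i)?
No. The quaternion 2 - 5i + 3j + 4k has j-coefficient y = 3 and k-coefficient z = 4, not both zero, so it does not lie in the complex subalgebra spanned by 1 and i.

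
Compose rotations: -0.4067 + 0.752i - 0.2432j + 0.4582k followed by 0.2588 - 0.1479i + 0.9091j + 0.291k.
0.0937 + 0.7421i - 0.1461j - 0.6474k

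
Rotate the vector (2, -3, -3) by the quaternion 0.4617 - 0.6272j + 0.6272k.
(2.328, 2.879, 2.879)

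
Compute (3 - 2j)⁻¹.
0.2308 + 0.1538j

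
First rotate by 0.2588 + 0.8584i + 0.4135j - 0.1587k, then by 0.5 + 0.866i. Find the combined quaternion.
-0.614 + 0.6533i + 0.3442j + 0.2787k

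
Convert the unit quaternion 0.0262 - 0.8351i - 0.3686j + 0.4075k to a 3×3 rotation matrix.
[[0.3962, 0.5943, -0.6999], [0.637, -0.7269, -0.2566], [-0.6613, -0.3442, -0.6665]]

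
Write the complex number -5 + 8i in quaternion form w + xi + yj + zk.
-5 + 8i + 0j + 0k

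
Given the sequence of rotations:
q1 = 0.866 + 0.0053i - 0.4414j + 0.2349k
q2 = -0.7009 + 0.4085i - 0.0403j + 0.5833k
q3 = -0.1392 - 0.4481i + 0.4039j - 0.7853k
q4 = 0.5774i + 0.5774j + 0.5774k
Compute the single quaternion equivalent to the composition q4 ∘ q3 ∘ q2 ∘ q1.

q2 · q1 = -0.764 + 0.598i + 0.1816j + 0.1604k
q3 · q2 · q1 = 0.4269 + 0.4665i - 0.7316j + 0.2547k
q4 · q3 · q2 · q1 = 0.006 + 0.816i + 0.3688j - 0.4453k
0.006 + 0.816i + 0.3688j - 0.4453k


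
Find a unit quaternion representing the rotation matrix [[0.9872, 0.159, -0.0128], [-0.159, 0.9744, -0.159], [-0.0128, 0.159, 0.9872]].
0.9936 + 0.08i - 0.08k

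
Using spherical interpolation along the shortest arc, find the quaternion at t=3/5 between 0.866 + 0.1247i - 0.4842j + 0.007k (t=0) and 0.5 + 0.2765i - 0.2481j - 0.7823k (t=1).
0.7265 + 0.2403i - 0.3853j - 0.5157k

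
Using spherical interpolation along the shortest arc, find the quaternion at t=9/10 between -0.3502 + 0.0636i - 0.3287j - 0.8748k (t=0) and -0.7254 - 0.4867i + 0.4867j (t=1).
-0.763 - 0.467i + 0.4271j - 0.1317k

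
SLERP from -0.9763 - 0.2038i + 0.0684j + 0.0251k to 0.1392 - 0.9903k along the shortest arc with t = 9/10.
-0.2736 - 0.029i + 0.0097j + 0.9614k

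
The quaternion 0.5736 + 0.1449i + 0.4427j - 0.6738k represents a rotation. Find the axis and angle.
axis = (0.1769, 0.5404, -0.8226), θ = 110°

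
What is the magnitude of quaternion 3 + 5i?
√34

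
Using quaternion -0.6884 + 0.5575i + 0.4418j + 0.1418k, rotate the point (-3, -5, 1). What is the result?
(-5.598, -1.69, 0.9)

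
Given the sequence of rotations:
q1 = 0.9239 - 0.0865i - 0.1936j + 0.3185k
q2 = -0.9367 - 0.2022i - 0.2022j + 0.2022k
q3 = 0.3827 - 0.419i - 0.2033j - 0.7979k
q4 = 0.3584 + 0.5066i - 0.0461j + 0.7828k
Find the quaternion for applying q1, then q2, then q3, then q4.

q2 · q1 = -0.9865 - 0.131i + 0.0414j - 0.0899k
q3 · q2 · q1 = -0.4957 + 0.4145i + 0.2833j + 0.7087k
q4 · q3 · q2 · q1 = -0.9294 - 0.357i + 0.0898j + 0.0286k
-0.9294 - 0.357i + 0.0898j + 0.0286k


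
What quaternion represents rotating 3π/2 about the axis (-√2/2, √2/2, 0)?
-0.7071 - 0.5i + 0.5j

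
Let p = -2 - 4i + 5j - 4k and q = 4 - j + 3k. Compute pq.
9 - 5i + 34j - 18k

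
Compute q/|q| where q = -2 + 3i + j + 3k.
-0.417 + 0.6255i + 0.2085j + 0.6255k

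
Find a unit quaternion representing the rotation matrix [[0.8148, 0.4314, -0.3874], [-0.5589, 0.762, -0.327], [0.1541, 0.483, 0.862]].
0.9272 + 0.2184i - 0.146j - 0.267k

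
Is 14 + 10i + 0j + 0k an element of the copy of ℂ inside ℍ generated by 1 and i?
Yes. The quaternion 14 + 10i has j- and k-coefficients y = z = 0, so it lies in the complex subalgebra spanned by 1 and i.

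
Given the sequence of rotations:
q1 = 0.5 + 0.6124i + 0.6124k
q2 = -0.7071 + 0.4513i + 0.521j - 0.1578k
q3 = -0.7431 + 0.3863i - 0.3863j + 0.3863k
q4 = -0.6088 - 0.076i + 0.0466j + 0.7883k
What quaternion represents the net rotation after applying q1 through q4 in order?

q2 · q1 = -0.5333 + 0.1117i - 0.1125j - 0.831k
q3 · q2 · q1 = 0.6307 + 0.0755i + 0.6538j + 0.4112k
q4 · q3 · q2 · q1 = -0.7328 - 0.5901i - 0.2779j + 0.1936k
-0.7328 - 0.5901i - 0.2779j + 0.1936k


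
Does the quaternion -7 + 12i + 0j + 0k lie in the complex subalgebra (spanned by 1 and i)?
Yes. The quaternion -7 + 12i has j- and k-coefficients y = z = 0, so it lies in the complex subalgebra spanned by 1 and i.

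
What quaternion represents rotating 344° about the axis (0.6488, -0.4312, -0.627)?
-0.9903 + 0.0903i - 0.06j - 0.0873k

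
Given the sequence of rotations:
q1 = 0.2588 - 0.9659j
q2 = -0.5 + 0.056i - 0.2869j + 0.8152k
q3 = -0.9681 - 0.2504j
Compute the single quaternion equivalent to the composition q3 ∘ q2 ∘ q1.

q2 · q1 = -0.4065 + 0.8019i + 0.4087j + 0.1569k
q3 · q2 · q1 = 0.4959 - 0.8156i - 0.2939j + 0.0489k
0.4959 - 0.8156i - 0.2939j + 0.0489k


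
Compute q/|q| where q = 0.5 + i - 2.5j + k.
0.1715 + 0.343i - 0.8575j + 0.343k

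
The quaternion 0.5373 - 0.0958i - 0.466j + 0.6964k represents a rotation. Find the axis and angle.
axis = (-0.1136, -0.5525, 0.8257), θ = 115°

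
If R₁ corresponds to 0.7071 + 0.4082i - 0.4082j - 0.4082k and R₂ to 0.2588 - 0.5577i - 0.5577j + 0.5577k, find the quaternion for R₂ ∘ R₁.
0.4107 + 0.1666i - 0.5j + 0.744k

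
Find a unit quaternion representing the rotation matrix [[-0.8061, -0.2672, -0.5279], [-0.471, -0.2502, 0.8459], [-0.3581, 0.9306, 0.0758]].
-0.0698 - 0.3034i + 0.6083j + 0.7301k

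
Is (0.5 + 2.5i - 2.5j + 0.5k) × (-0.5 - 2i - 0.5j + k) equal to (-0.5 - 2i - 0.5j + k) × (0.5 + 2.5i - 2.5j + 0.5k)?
No: pq = 3 - 4.5i - 2.5j - 6k ≠ 3 + 4.5j + 6.5k = qp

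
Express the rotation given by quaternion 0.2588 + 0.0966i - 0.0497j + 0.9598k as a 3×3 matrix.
[[-0.8474, -0.5064, 0.1597], [0.4872, -0.8611, -0.1454], [0.2112, -0.0454, 0.9764]]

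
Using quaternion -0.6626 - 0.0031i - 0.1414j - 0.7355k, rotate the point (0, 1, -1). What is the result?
(-1.166, -0.286, -0.748)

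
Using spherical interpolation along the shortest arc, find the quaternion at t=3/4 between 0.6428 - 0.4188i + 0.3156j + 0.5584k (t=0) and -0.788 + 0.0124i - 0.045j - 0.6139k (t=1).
0.7705 - 0.1187i + 0.1167j + 0.6153k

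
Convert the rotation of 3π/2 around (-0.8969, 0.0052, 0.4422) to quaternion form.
-0.7071 - 0.6342i + 0.0037j + 0.3127k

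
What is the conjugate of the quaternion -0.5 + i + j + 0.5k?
-0.5 - i - j - 0.5k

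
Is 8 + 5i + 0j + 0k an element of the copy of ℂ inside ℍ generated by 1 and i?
Yes. The quaternion 8 + 5i has j- and k-coefficients y = z = 0, so it lies in the complex subalgebra spanned by 1 and i.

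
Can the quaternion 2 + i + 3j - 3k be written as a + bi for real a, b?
No. The quaternion 2 + i + 3j - 3k has j-coefficient y = 3 and k-coefficient z = -3, not both zero, so it does not lie in the complex subalgebra spanned by 1 and i.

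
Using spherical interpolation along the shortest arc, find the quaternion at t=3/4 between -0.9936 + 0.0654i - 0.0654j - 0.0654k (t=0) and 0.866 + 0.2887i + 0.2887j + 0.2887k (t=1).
-0.9197 - 0.2035i - 0.2375j - 0.2375k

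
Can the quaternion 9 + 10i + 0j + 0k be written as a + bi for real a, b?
Yes. The quaternion 9 + 10i has j- and k-coefficients y = z = 0, so it lies in the complex subalgebra spanned by 1 and i.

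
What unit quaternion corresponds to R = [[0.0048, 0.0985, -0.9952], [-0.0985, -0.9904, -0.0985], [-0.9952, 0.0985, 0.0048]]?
-0.0698 - 0.7054i + 0.7054k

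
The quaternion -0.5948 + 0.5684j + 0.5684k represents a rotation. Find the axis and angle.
axis = (0, √2/2, √2/2), θ = 253°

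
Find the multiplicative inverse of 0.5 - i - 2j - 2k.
0.0541 + 0.1081i + 0.2162j + 0.2162k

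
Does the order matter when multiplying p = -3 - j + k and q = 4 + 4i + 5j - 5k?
Yes: pq = -2 - 12i - 15j + 23k ≠ -2 - 12i - 23j + 15k = qp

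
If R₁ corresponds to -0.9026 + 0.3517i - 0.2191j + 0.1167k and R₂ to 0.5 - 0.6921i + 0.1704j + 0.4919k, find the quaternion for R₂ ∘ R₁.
-0.228 + 0.9282i - 0.0096j - 0.2939k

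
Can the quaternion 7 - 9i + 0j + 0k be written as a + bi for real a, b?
Yes. The quaternion 7 - 9i has j- and k-coefficients y = z = 0, so it lies in the complex subalgebra spanned by 1 and i.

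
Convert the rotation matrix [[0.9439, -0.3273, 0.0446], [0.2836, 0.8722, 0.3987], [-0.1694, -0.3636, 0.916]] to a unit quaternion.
0.9659 - 0.1973i + 0.0554j + 0.1581k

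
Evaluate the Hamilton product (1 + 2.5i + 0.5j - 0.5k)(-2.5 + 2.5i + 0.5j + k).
-8.5 - 3i - 4.5j + 2.25k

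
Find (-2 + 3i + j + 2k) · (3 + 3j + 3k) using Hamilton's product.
-15 + 6i - 12j + 9k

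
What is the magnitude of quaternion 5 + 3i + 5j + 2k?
√63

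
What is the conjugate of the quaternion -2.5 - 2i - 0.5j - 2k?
-2.5 + 2i + 0.5j + 2k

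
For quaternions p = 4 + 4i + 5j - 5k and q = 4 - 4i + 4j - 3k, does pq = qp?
No: pq = -3 + 5i + 68j + 4k ≠ -3 - 5i + 4j - 68k = qp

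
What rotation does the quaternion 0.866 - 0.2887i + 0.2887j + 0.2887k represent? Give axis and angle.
axis = (-√3/3, √3/3, √3/3), θ = π/3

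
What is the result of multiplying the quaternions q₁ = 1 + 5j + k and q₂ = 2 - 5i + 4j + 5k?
-23 + 16i + 9j + 32k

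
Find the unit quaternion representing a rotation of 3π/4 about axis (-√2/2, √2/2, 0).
0.3827 - 0.6533i + 0.6533j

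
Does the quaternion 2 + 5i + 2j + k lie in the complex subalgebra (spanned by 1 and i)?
No. The quaternion 2 + 5i + 2j + k has j-coefficient y = 2 and k-coefficient z = 1, not both zero, so it does not lie in the complex subalgebra spanned by 1 and i.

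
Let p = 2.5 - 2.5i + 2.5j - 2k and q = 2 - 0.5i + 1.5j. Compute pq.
-3.25i + 9.75j - 6.5k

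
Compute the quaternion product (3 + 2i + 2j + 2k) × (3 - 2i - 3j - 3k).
25 - j - 5k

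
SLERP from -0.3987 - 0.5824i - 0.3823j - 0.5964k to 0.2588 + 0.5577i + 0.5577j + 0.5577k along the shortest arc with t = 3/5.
-0.3168 - 0.5712i - 0.4906j - 0.5768k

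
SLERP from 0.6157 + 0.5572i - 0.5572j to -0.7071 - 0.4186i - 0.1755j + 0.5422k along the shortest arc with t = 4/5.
0.7435 + 0.4851i + 0.019j - 0.46k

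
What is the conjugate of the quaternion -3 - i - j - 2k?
-3 + i + j + 2k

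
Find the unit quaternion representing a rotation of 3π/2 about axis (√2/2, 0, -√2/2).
-0.7071 + 0.5i - 0.5k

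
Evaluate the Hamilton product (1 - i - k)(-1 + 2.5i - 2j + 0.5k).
2 + 1.5i - 4j + 3.5k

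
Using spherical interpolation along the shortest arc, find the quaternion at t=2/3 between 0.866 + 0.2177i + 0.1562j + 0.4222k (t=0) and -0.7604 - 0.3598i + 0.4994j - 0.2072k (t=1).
0.8459 + 0.3309i - 0.2937j + 0.2978k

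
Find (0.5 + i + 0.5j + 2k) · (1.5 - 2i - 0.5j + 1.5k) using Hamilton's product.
2.25i - 5j + 4.25k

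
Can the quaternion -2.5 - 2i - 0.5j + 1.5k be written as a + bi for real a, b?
No. The quaternion -2.5 - 2i - 0.5j + 1.5k has j-coefficient y = -0.5 and k-coefficient z = 1.5, not both zero, so it does not lie in the complex subalgebra spanned by 1 and i.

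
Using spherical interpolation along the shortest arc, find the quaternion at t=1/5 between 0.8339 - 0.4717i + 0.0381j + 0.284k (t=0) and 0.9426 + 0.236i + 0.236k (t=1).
0.8957 - 0.3386i + 0.0315j + 0.2865k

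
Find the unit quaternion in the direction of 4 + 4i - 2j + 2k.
0.6325 + 0.6325i - 0.3162j + 0.3162k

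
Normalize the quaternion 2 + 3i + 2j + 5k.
0.3086 + 0.4629i + 0.3086j + 0.7715k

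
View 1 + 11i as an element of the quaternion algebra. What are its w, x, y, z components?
1 + 11i + 0j + 0k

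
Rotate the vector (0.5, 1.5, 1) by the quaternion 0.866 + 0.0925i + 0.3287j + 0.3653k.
(0.038, 1.501, 1.116)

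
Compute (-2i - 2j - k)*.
2i + 2j + k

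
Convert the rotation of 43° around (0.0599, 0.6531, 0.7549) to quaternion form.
0.9304 + 0.022i + 0.2394j + 0.2767k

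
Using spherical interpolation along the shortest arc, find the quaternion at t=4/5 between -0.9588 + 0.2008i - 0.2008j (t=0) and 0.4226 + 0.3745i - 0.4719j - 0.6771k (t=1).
-0.6407 - 0.2829i + 0.3707j + 0.61k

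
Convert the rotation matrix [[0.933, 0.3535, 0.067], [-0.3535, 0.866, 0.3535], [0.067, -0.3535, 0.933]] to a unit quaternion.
0.9659 - 0.183i - 0.183k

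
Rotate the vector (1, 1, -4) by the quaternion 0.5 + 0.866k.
(-1.366, 0.366, -4)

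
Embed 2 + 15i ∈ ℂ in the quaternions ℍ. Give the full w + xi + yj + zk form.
2 + 15i + 0j + 0k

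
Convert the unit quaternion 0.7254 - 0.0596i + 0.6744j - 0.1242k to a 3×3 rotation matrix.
[[0.0595, 0.0998, 0.9932], [-0.2606, 0.962, -0.0811], [-0.9636, -0.254, 0.0833]]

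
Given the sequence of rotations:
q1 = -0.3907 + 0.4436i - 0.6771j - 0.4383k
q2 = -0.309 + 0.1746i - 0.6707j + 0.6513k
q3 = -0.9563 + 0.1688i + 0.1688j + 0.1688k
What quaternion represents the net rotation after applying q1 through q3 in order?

q2 · q1 = -0.1254 + 0.5297i + 0.8367j + 0.0603k
q3 · q2 · q1 = -0.1209 - 0.6588i - 0.7421j - 0.027k
-0.1209 - 0.6588i - 0.7421j - 0.027k


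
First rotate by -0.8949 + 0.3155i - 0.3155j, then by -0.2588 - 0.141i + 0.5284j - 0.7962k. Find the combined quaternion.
0.4428 - 0.2067i - 0.6424j + 0.5903k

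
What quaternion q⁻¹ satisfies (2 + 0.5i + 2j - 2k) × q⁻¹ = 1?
0.1633 - 0.0408i - 0.1633j + 0.1633k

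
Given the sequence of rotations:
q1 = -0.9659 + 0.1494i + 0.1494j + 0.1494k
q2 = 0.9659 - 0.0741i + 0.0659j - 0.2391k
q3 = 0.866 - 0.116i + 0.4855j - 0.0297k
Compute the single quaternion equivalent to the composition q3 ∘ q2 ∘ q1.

q2 · q1 = -0.896 + 0.2614i + 0.056j + 0.3543k
q3 · q2 · q1 = -0.7623 + 0.504i - 0.3532j + 0.2k
-0.7623 + 0.504i - 0.3532j + 0.2k


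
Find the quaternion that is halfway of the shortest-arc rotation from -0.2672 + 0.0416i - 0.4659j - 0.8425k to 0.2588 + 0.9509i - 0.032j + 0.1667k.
-0.3461 - 0.5982i - 0.2855j - 0.664k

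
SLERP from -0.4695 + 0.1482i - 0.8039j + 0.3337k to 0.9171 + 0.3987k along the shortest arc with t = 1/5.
-0.6589 + 0.1319i - 0.7153j + 0.1921k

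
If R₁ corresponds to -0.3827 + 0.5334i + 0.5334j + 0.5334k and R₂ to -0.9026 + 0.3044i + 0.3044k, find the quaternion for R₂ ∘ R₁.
0.0207 - 0.7603i - 0.4814j - 0.4356k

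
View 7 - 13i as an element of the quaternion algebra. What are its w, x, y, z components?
7 - 13i + 0j + 0k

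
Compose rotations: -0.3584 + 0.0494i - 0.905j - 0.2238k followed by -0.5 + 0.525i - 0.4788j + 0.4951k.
-0.1692 + 0.3424i + 0.7661j - 0.517k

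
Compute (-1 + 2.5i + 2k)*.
-1 - 2.5i - 2k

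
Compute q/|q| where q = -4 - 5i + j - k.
-0.61 - 0.7625i + 0.1525j - 0.1525k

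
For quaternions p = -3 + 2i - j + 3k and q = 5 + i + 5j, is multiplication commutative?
No: pq = -12 - 8i - 17j + 26k ≠ -12 + 22i - 23j + 4k = qp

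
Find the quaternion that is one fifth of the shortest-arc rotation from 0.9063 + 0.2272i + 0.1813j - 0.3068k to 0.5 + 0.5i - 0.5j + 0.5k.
0.9324 + 0.3311i + 0.0306j - 0.1418k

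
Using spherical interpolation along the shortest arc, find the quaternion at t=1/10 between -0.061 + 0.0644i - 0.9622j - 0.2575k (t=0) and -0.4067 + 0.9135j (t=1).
-0.0127 + 0.0585i - 0.9704j - 0.234k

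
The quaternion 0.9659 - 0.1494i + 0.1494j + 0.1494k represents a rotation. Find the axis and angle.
axis = (-√3/3, √3/3, √3/3), θ = π/6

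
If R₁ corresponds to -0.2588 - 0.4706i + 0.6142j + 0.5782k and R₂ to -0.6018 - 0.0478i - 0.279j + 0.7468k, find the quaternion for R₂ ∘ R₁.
-0.1272 - 0.3244i - 0.6212j - 0.7019k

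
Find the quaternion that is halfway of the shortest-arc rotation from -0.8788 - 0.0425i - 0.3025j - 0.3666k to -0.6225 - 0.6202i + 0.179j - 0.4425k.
-0.8187 - 0.3614i - 0.0673j - 0.4412k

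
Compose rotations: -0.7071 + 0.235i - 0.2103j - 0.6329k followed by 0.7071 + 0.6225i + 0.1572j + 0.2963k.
-0.4257 - 0.3112i + 0.2038j - 0.8249k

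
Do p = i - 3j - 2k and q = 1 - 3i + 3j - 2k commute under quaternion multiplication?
No: pq = 8 + 13i + 5j - 8k ≠ 8 - 11i - 11j + 4k = qp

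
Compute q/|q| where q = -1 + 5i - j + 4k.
-0.1525 + 0.7625i - 0.1525j + 0.61k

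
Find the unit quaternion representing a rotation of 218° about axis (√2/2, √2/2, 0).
-0.3256 + 0.6686i + 0.6686j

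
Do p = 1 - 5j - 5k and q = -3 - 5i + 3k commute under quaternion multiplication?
No: pq = 12 - 20i + 40j - 7k ≠ 12 + 10i - 10j + 43k = qp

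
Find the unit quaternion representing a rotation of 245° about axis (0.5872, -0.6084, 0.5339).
-0.5373 + 0.4952i - 0.5131j + 0.4503k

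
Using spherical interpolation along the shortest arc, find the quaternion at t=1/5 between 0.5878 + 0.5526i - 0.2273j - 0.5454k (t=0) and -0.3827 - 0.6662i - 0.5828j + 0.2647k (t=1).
0.5841 + 0.6196i - 0.0578j - 0.5212k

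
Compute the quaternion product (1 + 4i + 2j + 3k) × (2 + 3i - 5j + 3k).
-9 + 32i - 4j - 17k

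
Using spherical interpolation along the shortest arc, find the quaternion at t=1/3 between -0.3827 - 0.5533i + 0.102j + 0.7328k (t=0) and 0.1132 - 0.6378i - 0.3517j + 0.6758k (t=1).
-0.2265 - 0.6147i - 0.0549j + 0.7536k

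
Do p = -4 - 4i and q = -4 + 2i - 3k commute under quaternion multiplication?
No: pq = 24 + 8i - 12j + 12k ≠ 24 + 8i + 12j + 12k = qp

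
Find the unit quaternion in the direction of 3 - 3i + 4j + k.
0.5071 - 0.5071i + 0.6761j + 0.169k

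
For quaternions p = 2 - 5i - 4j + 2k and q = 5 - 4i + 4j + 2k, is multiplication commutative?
No: pq = 2 - 49i - 10j - 22k ≠ 2 - 17i - 14j + 50k = qp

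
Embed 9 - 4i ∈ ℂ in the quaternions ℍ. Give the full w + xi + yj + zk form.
9 - 4i + 0j + 0k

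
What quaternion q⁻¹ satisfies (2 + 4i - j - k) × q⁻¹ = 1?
0.0909 - 0.1818i + 0.0455j + 0.0455k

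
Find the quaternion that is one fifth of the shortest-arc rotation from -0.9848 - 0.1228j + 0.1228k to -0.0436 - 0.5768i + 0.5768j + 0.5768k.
-0.9396 - 0.1737i + 0.0582j + 0.2892k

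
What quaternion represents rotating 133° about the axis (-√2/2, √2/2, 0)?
0.3987 - 0.6485i + 0.6485j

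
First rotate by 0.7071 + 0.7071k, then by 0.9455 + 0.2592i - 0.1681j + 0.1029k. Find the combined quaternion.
0.5958 + 0.0644i - 0.3021j + 0.7413k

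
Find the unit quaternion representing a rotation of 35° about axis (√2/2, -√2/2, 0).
0.9537 + 0.2126i - 0.2126j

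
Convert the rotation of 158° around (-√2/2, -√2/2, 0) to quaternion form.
0.1908 - 0.6941i - 0.6941j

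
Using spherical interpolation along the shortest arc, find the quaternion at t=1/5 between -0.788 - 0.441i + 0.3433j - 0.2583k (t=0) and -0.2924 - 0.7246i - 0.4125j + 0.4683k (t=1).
-0.7798 - 0.5846i + 0.1971j - 0.1065k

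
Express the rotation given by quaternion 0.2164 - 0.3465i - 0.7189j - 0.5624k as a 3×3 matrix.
[[-0.6662, 0.7416, 0.0786], [0.2548, 0.1273, 0.9586], [0.7009, 0.6587, -0.2738]]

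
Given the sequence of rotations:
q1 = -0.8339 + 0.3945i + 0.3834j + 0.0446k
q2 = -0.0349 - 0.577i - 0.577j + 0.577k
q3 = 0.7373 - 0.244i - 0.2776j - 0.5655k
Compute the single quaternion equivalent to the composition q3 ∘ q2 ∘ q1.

q2 · q1 = 0.4522 + 0.2204i + 0.7211j - 0.4763k
q3 · q2 · q1 = 0.318 + 0.5922i + 0.1653j - 0.7217k
0.318 + 0.5922i + 0.1653j - 0.7217k


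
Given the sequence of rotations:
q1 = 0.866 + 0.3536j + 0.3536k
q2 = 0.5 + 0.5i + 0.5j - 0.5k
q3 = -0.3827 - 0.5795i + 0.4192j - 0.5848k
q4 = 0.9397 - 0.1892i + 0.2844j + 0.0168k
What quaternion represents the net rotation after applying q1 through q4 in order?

q2 · q1 = 0.433 + 0.7866i + 0.433j - 0.0794k
q3 · q2 · q1 = 0.0622 - 0.332i - 0.4902j - 0.8035k
q4 · q3 · q2 · q1 = 0.1485 - 0.544i - 0.6006j - 0.5668k
0.1485 - 0.544i - 0.6006j - 0.5668k


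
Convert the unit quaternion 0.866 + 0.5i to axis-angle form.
axis = (1, 0, 0), θ = π/3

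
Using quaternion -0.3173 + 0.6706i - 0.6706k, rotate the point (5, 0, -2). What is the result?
(2.302, 1.277, -4.698)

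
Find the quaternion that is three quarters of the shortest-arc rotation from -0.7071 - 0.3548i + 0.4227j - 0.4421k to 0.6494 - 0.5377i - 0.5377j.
-0.7424 + 0.3332i + 0.566j - 0.1324k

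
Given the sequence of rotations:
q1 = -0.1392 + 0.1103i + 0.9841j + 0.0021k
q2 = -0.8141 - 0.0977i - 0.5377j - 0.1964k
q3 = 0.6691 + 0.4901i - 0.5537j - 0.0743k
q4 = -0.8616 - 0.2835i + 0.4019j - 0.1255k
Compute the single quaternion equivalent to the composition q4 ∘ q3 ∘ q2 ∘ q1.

q2 · q1 = 0.6537 + 0.116i - 0.7478j - 0.0112k
q3 · q2 · q1 = -0.0343 + 0.3486i - 0.8654j - 0.3583k
q4 · q3 · q2 · q1 = 0.4312 - 0.5432i + 0.5865j + 0.4183k
0.4312 - 0.5432i + 0.5865j + 0.4183k


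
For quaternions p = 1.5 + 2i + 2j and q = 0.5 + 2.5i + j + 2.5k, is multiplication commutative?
No: pq = -6.25 + 9.75i - 2.5j + 0.75k ≠ -6.25 - 0.25i + 7.5j + 6.75k = qp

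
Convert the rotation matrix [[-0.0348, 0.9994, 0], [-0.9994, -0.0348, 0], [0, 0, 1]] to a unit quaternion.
0.6947 - 0.7193k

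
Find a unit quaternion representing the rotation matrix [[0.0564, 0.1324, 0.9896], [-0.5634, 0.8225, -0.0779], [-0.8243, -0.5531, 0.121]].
0.7071 - 0.168i + 0.6413j - 0.246k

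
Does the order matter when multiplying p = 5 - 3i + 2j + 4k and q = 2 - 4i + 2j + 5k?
Yes: pq = -26 - 24i + 13j + 35k ≠ -26 - 28i + 15j + 31k = qp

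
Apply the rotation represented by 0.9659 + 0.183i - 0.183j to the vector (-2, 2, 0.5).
(-2.177, 1.823, 0.433)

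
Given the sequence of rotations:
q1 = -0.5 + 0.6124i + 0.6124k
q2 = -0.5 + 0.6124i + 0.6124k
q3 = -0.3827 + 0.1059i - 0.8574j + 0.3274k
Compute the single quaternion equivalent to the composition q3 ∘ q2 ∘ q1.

q2 · q1 = -0.5001 - 0.6124i - 0.6124k
q3 · q2 · q1 = 0.4567 + 0.7065i + 0.2931j - 0.4544k
0.4567 + 0.7065i + 0.2931j - 0.4544k


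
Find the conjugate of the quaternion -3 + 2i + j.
-3 - 2i - j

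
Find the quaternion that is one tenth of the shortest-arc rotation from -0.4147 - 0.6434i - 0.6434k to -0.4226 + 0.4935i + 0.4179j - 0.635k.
-0.4532 - 0.5485i + 0.0563j - 0.7004k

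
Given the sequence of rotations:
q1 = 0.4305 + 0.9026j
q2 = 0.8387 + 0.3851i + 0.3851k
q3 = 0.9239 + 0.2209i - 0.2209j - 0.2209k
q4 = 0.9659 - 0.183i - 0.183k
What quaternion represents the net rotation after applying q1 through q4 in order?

q2 · q1 = 0.3611 - 0.1818i + 0.757j + 0.5134k
q3 · q2 · q1 = 0.6544 - 0.0344i + 0.5464j + 0.5216k
q4 · q3 · q2 · q1 = 0.7212 - 0.053i + 0.6295j + 0.2841k
0.7212 - 0.053i + 0.6295j + 0.2841k


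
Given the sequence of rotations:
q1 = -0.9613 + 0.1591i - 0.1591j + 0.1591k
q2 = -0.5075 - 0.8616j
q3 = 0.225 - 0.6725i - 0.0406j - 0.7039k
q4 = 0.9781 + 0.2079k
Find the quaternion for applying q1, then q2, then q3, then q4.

q2 · q1 = 0.3508 - 0.2178i + 0.909j + 0.0563k
q3 · q2 · q1 = 0.009 + 0.3526i + 0.3815j - 0.8544k
q4 · q3 · q2 · q1 = 0.1864 + 0.2656i + 0.4465j - 0.8338k
0.1864 + 0.2656i + 0.4465j - 0.8338k


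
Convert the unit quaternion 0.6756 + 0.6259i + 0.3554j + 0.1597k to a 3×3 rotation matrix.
[[0.6964, 0.2291, 0.6801], [0.6607, 0.1655, -0.7322], [-0.2803, 0.9592, -0.0361]]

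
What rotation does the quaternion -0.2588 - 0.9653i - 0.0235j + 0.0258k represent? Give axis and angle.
axis = (-0.9993, -0.0243, 0.0267), θ = 7π/6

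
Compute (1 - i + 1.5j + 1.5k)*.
1 + i - 1.5j - 1.5k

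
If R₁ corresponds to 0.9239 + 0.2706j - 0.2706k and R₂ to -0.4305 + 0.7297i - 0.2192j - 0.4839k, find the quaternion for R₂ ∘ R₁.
-0.4694 + 0.8644i - 0.1216j - 0.1331k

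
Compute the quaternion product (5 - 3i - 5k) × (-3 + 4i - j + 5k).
22 + 24i - 10j + 43k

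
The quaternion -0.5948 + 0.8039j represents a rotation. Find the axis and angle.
axis = (0, 1, 0), θ = 253°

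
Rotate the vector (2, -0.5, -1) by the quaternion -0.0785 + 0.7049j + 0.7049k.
(-1.92, -1.218, -0.282)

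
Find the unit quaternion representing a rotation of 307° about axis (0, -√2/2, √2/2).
-0.8949 - 0.3155j + 0.3155k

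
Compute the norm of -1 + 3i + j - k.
√12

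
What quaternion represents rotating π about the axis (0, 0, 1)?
k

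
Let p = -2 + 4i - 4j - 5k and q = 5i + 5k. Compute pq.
5 - 30i - 45j + 10k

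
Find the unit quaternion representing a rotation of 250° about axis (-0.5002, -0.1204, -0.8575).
-0.5736 - 0.4097i - 0.0986j - 0.7024k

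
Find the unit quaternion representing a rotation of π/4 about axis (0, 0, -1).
0.9239 - 0.3827k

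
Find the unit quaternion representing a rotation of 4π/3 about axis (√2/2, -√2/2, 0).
-0.5 + 0.6124i - 0.6124j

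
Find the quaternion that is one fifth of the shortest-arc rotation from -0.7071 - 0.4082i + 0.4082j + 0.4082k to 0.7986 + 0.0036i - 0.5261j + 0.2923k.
-0.7714 - 0.3424i + 0.46j + 0.2758k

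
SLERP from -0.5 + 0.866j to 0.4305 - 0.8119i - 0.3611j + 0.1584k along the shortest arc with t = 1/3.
-0.5367 + 0.3172i + 0.7794j - 0.0619k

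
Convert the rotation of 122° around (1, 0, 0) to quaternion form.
0.4848 + 0.8746i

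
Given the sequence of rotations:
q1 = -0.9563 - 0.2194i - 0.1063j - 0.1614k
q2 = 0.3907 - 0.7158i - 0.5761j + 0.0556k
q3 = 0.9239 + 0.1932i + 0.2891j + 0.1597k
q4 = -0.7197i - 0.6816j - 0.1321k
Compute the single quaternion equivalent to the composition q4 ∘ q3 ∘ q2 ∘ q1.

q2 · q1 = -0.5829 + 0.6977i + 0.3817j - 0.1665k
q3 · q2 · q1 = -0.7571 + 0.4229i + 0.3277j - 0.3749k
q4 · q3 · q2 · q1 = 0.4782 + 0.8437i + 0.1904j + 0.1524k
0.4782 + 0.8437i + 0.1904j + 0.1524k


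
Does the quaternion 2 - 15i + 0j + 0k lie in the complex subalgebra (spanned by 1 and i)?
Yes. The quaternion 2 - 15i has j- and k-coefficients y = z = 0, so it lies in the complex subalgebra spanned by 1 and i.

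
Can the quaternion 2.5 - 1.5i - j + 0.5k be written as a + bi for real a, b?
No. The quaternion 2.5 - 1.5i - j + 0.5k has j-coefficient y = -1 and k-coefficient z = 0.5, not both zero, so it does not lie in the complex subalgebra spanned by 1 and i.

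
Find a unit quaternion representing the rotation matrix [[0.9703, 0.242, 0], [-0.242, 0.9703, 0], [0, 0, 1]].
0.9925 - 0.1219k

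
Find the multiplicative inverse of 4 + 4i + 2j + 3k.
0.0889 - 0.0889i - 0.0444j - 0.0667k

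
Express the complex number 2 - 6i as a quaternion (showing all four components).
2 - 6i + 0j + 0k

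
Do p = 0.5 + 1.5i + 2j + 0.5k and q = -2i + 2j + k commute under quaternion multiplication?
No: pq = -1.5 - 1.5j + 7.5k ≠ -1.5 - 2i + 3.5j - 6.5k = qp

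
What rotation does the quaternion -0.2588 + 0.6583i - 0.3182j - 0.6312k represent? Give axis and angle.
axis = (0.6815, -0.3294, -0.6535), θ = 7π/6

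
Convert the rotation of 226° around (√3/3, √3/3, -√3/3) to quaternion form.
-0.3907 + 0.5315i + 0.5315j - 0.5315k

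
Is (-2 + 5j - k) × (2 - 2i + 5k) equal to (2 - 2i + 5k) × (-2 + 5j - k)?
No: pq = 1 + 29i + 12j - 2k ≠ 1 - 21i + 8j - 22k = qp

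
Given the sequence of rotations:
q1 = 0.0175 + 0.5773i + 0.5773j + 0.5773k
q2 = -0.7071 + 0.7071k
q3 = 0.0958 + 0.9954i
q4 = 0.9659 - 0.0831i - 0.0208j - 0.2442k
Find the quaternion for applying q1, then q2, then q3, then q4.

q2 · q1 = -0.4206 - 0.8164i - 0.3958k
q3 · q2 · q1 = 0.7724 - 0.4969i + 0.394j - 0.0379k
q4 · q3 · q2 · q1 = 0.7037 - 0.4471i + 0.4827j - 0.2683k
0.7037 - 0.4471i + 0.4827j - 0.2683k


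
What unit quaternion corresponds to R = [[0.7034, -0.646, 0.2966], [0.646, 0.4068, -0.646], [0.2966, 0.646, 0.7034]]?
0.8387 + 0.3851i + 0.3851k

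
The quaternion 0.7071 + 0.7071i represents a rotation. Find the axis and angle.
axis = (1, 0, 0), θ = π/2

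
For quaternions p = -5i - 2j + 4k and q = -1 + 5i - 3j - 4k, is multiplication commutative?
No: pq = 35 + 25i + 2j + 21k ≠ 35 - 15i + 2j - 29k = qp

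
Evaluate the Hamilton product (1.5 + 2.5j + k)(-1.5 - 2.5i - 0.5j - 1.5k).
0.5 - 7i - 7j + 2.5k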